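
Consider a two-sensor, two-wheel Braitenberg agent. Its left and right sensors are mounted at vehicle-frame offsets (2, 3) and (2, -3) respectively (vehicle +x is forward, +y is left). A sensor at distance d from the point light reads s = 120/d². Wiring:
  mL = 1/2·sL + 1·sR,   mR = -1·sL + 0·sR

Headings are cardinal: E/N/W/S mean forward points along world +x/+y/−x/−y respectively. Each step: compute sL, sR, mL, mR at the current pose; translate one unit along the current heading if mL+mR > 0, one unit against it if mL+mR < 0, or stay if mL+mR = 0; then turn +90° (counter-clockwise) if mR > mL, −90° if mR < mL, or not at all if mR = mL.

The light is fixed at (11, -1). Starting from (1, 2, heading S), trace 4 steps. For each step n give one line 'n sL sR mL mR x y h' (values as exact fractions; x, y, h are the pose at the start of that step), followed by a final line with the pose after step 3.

0 12/5 12/17 162/85 -12/5 1 2 S
1 24/29 120/193 5796/5597 -24/29 1 3 W
2 15/29 6/5 423/290 -15/29 0 3 N
3 24/29 24/17 900/493 -24/29 0 4 E
final 1 4 S

n=0: pose=(1,2,S); sL=12/5, sR=12/17; mL=162/85, mR=-12/5; mL+mR=-42/85 → advance -1; mR−mL=-366/85 → turn -1·90°
n=1: pose=(1,3,W); sL=24/29, sR=120/193; mL=5796/5597, mR=-24/29; mL+mR=1164/5597 → advance +1; mR−mL=-10428/5597 → turn -1·90°
n=2: pose=(0,3,N); sL=15/29, sR=6/5; mL=423/290, mR=-15/29; mL+mR=273/290 → advance +1; mR−mL=-573/290 → turn -1·90°
n=3: pose=(0,4,E); sL=24/29, sR=24/17; mL=900/493, mR=-24/29; mL+mR=492/493 → advance +1; mR−mL=-1308/493 → turn -1·90°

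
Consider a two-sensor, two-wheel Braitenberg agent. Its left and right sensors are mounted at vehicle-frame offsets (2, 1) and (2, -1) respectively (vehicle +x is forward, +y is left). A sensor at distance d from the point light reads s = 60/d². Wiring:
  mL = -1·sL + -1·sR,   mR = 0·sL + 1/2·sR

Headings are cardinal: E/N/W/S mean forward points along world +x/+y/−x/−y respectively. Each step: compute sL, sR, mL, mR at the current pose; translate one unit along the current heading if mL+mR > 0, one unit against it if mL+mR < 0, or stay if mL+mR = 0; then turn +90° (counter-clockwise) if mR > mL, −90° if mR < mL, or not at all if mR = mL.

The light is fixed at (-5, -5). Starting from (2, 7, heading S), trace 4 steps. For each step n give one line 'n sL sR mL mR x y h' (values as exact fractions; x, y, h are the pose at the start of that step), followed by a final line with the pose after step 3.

n=0: pose=(2,7,S); sL=15/41, sR=15/34; mL=-1125/1394, mR=15/68; mL+mR=-1635/2788 → advance -1; mR−mL=2865/2788 → turn +1·90°
n=1: pose=(2,8,E); sL=60/277, sR=4/15; mL=-2008/4155, mR=2/15; mL+mR=-1454/4155 → advance -1; mR−mL=854/1385 → turn +1·90°
n=2: pose=(1,8,N); sL=6/25, sR=30/137; mL=-1572/3425, mR=15/137; mL+mR=-1197/3425 → advance -1; mR−mL=1947/3425 → turn +1·90°
n=3: pose=(1,7,W); sL=60/137, sR=12/37; mL=-3864/5069, mR=6/37; mL+mR=-3042/5069 → advance -1; mR−mL=4686/5069 → turn +1·90°

0 15/41 15/34 -1125/1394 15/68 2 7 S
1 60/277 4/15 -2008/4155 2/15 2 8 E
2 6/25 30/137 -1572/3425 15/137 1 8 N
3 60/137 12/37 -3864/5069 6/37 1 7 W
final 2 7 S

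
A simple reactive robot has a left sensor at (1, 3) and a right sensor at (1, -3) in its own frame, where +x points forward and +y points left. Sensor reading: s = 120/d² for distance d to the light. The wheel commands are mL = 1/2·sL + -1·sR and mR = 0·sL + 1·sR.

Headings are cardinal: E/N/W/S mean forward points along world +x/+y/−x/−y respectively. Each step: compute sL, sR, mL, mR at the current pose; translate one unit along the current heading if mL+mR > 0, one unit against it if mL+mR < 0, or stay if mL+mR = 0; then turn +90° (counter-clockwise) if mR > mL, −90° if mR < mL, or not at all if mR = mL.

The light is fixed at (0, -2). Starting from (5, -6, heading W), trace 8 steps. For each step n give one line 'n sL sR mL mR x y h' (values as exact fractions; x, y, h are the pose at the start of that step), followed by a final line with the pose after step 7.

n=0: pose=(5,-6,W); sL=24/13, sR=120/17; mL=-1356/221, mR=120/17; mL+mR=12/13 → advance +1; mR−mL=2916/221 → turn +1·90°
n=1: pose=(4,-6,S); sL=60/37, sR=60/13; mL=-1830/481, mR=60/13; mL+mR=30/37 → advance +1; mR−mL=4050/481 → turn +1·90°
n=2: pose=(4,-7,E); sL=120/29, sR=120/89; mL=1860/2581, mR=120/89; mL+mR=60/29 → advance +1; mR−mL=1620/2581 → turn +1·90°
n=3: pose=(5,-7,N); sL=6, sR=3/2; mL=3/2, mR=3/2; mL+mR=3 → advance +1; mR−mL=0 → turn +0·90°
n=4: pose=(5,-6,N); sL=120/13, sR=120/73; mL=2820/949, mR=120/73; mL+mR=60/13 → advance +1; mR−mL=-1260/949 → turn -1·90°
n=5: pose=(5,-5,E); sL=10/3, sR=5/3; mL=0, mR=5/3; mL+mR=5/3 → advance +1; mR−mL=5/3 → turn +1·90°
n=6: pose=(6,-5,N); sL=120/13, sR=24/17; mL=708/221, mR=24/17; mL+mR=60/13 → advance +1; mR−mL=-396/221 → turn -1·90°
n=7: pose=(6,-4,E); sL=12/5, sR=60/37; mL=-78/185, mR=60/37; mL+mR=6/5 → advance +1; mR−mL=378/185 → turn +1·90°

0 24/13 120/17 -1356/221 120/17 5 -6 W
1 60/37 60/13 -1830/481 60/13 4 -6 S
2 120/29 120/89 1860/2581 120/89 4 -7 E
3 6 3/2 3/2 3/2 5 -7 N
4 120/13 120/73 2820/949 120/73 5 -6 N
5 10/3 5/3 0 5/3 5 -5 E
6 120/13 24/17 708/221 24/17 6 -5 N
7 12/5 60/37 -78/185 60/37 6 -4 E
final 7 -4 N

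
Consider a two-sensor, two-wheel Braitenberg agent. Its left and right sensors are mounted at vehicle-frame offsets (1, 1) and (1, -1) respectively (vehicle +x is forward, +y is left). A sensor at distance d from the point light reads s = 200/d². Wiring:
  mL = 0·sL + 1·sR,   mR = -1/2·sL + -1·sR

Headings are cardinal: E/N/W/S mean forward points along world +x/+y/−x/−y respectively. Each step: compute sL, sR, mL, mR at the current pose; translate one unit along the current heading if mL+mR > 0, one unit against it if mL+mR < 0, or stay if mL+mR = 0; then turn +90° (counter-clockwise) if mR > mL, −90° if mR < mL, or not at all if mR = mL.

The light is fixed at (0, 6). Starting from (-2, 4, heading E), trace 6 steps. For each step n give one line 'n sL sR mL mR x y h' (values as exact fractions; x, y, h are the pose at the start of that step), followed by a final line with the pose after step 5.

n=0: pose=(-2,4,E); sL=100, sR=20; mL=20, mR=-70; mL+mR=-50 → advance -1; mR−mL=-90 → turn -1·90°
n=1: pose=(-3,4,S); sL=200/13, sR=8; mL=8, mR=-204/13; mL+mR=-100/13 → advance -1; mR−mL=-308/13 → turn -1·90°
n=2: pose=(-3,5,W); sL=10, sR=25/2; mL=25/2, mR=-35/2; mL+mR=-5 → advance -1; mR−mL=-30 → turn -1·90°
n=3: pose=(-2,5,N); sL=200/9, sR=200; mL=200, mR=-1900/9; mL+mR=-100/9 → advance -1; mR−mL=-3700/9 → turn -1·90°
n=4: pose=(-2,4,E); sL=100, sR=20; mL=20, mR=-70; mL+mR=-50 → advance -1; mR−mL=-90 → turn -1·90°
n=5: pose=(-3,4,S); sL=200/13, sR=8; mL=8, mR=-204/13; mL+mR=-100/13 → advance -1; mR−mL=-308/13 → turn -1·90°

0 100 20 20 -70 -2 4 E
1 200/13 8 8 -204/13 -3 4 S
2 10 25/2 25/2 -35/2 -3 5 W
3 200/9 200 200 -1900/9 -2 5 N
4 100 20 20 -70 -2 4 E
5 200/13 8 8 -204/13 -3 4 S
final -3 5 W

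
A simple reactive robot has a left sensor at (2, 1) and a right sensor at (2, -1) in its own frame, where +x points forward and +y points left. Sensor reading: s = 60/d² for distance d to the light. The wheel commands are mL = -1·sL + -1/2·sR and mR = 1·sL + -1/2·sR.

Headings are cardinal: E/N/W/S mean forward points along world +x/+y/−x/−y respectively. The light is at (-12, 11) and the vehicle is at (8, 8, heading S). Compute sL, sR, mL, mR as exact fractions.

left sensor world pos  = (9, 6); dL² = 466
right sensor world pos = (7, 6); dR² = 386
sL = 60/466 = 30/233
sR = 60/386 = 30/193
mL = -1·sL + -1/2·sR = -9285/44969
mR = 1·sL + -1/2·sR = 2295/44969

30/233 30/193 -9285/44969 2295/44969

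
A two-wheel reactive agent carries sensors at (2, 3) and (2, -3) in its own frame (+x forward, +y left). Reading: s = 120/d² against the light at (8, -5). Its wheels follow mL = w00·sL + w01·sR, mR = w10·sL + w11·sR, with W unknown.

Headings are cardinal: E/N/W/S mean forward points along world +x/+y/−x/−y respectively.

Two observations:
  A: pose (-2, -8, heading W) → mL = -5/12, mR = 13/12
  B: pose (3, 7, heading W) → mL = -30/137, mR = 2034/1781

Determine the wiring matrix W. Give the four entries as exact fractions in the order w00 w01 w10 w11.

obs A: pose=(-2,-8,W) → sL=2/3, sR=5/6, mL=-5/12, mR=13/12
obs B: pose=(3,7,W) → sL=12/13, sR=60/137, mL=-30/137, mR=2034/1781
sensor matrix S = [[2/3, 5/6], [12/13, 60/137]]; det S = -850/1781
solve [mL_A; mL_B] = S·[w00; w01] and [mR_A; mR_B] = S·[w10; w11]:
  w00 = 0, w01 = -1/2, w10 = 1, w11 = 1/2

0 -1/2 1 1/2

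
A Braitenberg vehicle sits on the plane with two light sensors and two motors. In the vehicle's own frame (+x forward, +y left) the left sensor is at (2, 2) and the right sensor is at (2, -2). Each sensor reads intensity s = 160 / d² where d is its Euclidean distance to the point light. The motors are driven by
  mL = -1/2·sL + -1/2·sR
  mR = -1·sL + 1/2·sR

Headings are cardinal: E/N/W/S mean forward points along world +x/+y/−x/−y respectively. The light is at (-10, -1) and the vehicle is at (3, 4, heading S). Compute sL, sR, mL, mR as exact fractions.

80/117 16/13 -112/117 -8/117

left sensor world pos  = (5, 2); dL² = 234
right sensor world pos = (1, 2); dR² = 130
sL = 160/234 = 80/117
sR = 160/130 = 16/13
mL = -1/2·sL + -1/2·sR = -112/117
mR = -1·sL + 1/2·sR = -8/117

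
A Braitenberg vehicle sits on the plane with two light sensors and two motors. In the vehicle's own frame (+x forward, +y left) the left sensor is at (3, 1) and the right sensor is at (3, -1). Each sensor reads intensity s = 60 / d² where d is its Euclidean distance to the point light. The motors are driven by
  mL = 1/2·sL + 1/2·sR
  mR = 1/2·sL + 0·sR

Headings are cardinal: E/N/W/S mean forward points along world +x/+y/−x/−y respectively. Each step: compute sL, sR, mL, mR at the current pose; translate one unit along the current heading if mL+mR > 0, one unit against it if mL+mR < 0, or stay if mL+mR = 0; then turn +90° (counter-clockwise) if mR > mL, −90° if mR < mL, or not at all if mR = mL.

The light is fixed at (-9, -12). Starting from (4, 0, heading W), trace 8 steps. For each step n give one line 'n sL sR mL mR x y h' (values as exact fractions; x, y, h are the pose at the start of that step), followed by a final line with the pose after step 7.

n=0: pose=(4,0,W); sL=60/221, sR=60/269; mL=14700/59449, mR=30/221; mL+mR=22770/59449 → advance +1; mR−mL=-30/269 → turn -1·90°
n=1: pose=(3,0,N); sL=30/173, sR=30/197; mL=5550/34081, mR=15/173; mL+mR=8505/34081 → advance +1; mR−mL=-15/197 → turn -1·90°
n=2: pose=(3,1,E); sL=60/421, sR=20/123; mL=7900/51783, mR=30/421; mL+mR=11590/51783 → advance +1; mR−mL=-10/123 → turn -1·90°
n=3: pose=(4,1,S); sL=15/74, sR=15/61; mL=2025/9028, mR=15/148; mL+mR=735/2257 → advance +1; mR−mL=-15/122 → turn -1·90°
n=4: pose=(4,0,W); sL=60/221, sR=60/269; mL=14700/59449, mR=30/221; mL+mR=22770/59449 → advance +1; mR−mL=-30/269 → turn -1·90°
n=5: pose=(3,0,N); sL=30/173, sR=30/197; mL=5550/34081, mR=15/173; mL+mR=8505/34081 → advance +1; mR−mL=-15/197 → turn -1·90°
n=6: pose=(3,1,E); sL=60/421, sR=20/123; mL=7900/51783, mR=30/421; mL+mR=11590/51783 → advance +1; mR−mL=-10/123 → turn -1·90°
n=7: pose=(4,1,S); sL=15/74, sR=15/61; mL=2025/9028, mR=15/148; mL+mR=735/2257 → advance +1; mR−mL=-15/122 → turn -1·90°

0 60/221 60/269 14700/59449 30/221 4 0 W
1 30/173 30/197 5550/34081 15/173 3 0 N
2 60/421 20/123 7900/51783 30/421 3 1 E
3 15/74 15/61 2025/9028 15/148 4 1 S
4 60/221 60/269 14700/59449 30/221 4 0 W
5 30/173 30/197 5550/34081 15/173 3 0 N
6 60/421 20/123 7900/51783 30/421 3 1 E
7 15/74 15/61 2025/9028 15/148 4 1 S
final 4 0 W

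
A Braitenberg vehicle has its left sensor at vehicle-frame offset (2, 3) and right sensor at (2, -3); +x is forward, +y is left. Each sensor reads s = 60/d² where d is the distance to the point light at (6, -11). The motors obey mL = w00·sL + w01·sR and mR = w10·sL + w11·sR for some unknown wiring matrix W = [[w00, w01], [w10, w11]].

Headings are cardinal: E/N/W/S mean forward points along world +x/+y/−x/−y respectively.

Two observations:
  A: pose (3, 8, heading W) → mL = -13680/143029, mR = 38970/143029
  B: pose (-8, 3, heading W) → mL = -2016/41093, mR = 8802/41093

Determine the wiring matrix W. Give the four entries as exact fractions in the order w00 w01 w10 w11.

obs A: pose=(3,8,W) → sL=60/281, sR=60/509, mL=-13680/143029, mR=38970/143029
obs B: pose=(-8,3,W) → sL=60/377, sR=12/109, mL=-2016/41093, mR=8802/41093
sensor matrix S = [[60/281, 60/509], [60/377, 12/109]]; det S = 27898560/5877490697
solve [mL_A; mL_B] = S·[w00; w01] and [mR_A; mR_B] = S·[w10; w11]:
  w00 = -1, w01 = 1, w10 = 1, w11 = 1/2

-1 1 1 1/2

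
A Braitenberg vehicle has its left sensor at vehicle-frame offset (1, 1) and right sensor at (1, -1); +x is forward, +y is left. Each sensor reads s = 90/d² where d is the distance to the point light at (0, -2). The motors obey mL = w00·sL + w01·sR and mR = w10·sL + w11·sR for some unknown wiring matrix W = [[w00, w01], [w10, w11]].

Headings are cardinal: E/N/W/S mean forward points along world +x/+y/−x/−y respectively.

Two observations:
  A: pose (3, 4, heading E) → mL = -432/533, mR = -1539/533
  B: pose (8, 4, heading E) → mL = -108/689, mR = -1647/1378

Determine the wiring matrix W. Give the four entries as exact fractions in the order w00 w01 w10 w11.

1 -1 -1/2 -1

obs A: pose=(3,4,E) → sL=18/13, sR=90/41, mL=-432/533, mR=-1539/533
obs B: pose=(8,4,E) → sL=9/13, sR=45/53, mL=-108/689, mR=-1647/1378
sensor matrix S = [[18/13, 90/41], [9/13, 45/53]]; det S = -9720/28249
solve [mL_A; mL_B] = S·[w00; w01] and [mR_A; mR_B] = S·[w10; w11]:
  w00 = 1, w01 = -1, w10 = -1/2, w11 = -1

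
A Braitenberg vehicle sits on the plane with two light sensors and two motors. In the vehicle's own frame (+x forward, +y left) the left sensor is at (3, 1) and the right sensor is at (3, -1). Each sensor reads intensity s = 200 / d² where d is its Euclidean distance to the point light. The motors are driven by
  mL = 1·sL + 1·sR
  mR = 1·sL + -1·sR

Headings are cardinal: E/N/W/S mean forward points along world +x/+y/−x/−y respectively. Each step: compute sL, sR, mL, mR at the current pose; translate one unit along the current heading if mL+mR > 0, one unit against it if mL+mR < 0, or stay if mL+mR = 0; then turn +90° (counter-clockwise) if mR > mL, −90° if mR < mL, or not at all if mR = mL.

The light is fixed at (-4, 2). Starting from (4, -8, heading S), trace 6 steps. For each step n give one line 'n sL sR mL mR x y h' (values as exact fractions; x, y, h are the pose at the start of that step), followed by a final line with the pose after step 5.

n=0: pose=(4,-8,S); sL=4/5, sR=100/109; mL=936/545, mR=-64/545; mL+mR=8/5 → advance +1; mR−mL=-200/109 → turn -1·90°
n=1: pose=(4,-9,W); sL=200/169, sR=8/5; mL=2352/845, mR=-352/845; mL+mR=400/169 → advance +1; mR−mL=-16/5 → turn -1·90°
n=2: pose=(3,-9,N); sL=2, sR=25/16; mL=57/16, mR=7/16; mL+mR=4 → advance +1; mR−mL=-25/8 → turn -1·90°
n=3: pose=(3,-8,E); sL=200/181, sR=200/221; mL=80400/40001, mR=8000/40001; mL+mR=400/181 → advance +1; mR−mL=-400/221 → turn -1·90°
n=4: pose=(4,-8,S); sL=4/5, sR=100/109; mL=936/545, mR=-64/545; mL+mR=8/5 → advance +1; mR−mL=-200/109 → turn -1·90°
n=5: pose=(4,-9,W); sL=200/169, sR=8/5; mL=2352/845, mR=-352/845; mL+mR=400/169 → advance +1; mR−mL=-16/5 → turn -1·90°

0 4/5 100/109 936/545 -64/545 4 -8 S
1 200/169 8/5 2352/845 -352/845 4 -9 W
2 2 25/16 57/16 7/16 3 -9 N
3 200/181 200/221 80400/40001 8000/40001 3 -8 E
4 4/5 100/109 936/545 -64/545 4 -8 S
5 200/169 8/5 2352/845 -352/845 4 -9 W
final 3 -9 N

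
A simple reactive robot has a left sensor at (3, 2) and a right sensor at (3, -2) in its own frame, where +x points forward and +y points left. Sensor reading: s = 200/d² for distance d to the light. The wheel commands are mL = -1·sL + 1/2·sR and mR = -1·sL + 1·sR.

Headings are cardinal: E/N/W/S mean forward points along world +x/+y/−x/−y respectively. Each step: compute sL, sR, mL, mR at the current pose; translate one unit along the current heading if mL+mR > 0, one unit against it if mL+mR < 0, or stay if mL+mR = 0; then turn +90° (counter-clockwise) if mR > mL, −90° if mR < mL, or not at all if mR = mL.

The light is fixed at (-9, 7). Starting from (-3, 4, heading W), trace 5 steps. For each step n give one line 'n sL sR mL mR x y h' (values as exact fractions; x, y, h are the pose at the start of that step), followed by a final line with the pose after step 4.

n=0: pose=(-3,4,W); sL=100/17, sR=20; mL=70/17, mR=240/17; mL+mR=310/17 → advance +1; mR−mL=10 → turn +1·90°
n=1: pose=(-4,4,S); sL=40/17, sR=40/9; mL=-20/153, mR=320/153; mL+mR=100/51 → advance +1; mR−mL=20/9 → turn +1·90°
n=2: pose=(-4,3,E); sL=50/17, sR=2; mL=-33/17, mR=-16/17; mL+mR=-49/17 → advance -1; mR−mL=1 → turn +1·90°
n=3: pose=(-5,3,N); sL=40, sR=200/37; mL=-1380/37, mR=-1280/37; mL+mR=-2660/37 → advance -1; mR−mL=100/37 → turn +1·90°
n=4: pose=(-5,2,W); sL=4, sR=20; mL=6, mR=16; mL+mR=22 → advance +1; mR−mL=10 → turn +1·90°

0 100/17 20 70/17 240/17 -3 4 W
1 40/17 40/9 -20/153 320/153 -4 4 S
2 50/17 2 -33/17 -16/17 -4 3 E
3 40 200/37 -1380/37 -1280/37 -5 3 N
4 4 20 6 16 -5 2 W
final -6 2 S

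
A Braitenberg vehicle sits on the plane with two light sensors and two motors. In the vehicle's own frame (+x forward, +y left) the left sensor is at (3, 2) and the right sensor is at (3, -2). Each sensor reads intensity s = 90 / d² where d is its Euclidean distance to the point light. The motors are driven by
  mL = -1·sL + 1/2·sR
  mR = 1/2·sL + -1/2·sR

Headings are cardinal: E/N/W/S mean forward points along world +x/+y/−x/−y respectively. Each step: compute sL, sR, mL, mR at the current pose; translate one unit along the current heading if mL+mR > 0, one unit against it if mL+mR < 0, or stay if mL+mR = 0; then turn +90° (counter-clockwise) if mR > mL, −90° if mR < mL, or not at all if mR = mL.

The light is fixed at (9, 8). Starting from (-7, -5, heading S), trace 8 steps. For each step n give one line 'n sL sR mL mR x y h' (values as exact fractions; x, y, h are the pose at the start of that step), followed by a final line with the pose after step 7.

0 45/226 9/58 -1593/13108 72/3277 -7 -5 S
1 90/269 18/73 -4149/19637 864/19637 -7 -4 E
2 45/221 5/17 -25/442 -10/221 -8 -4 N
3 18/125 90/521 -3753/65125 -936/65125 -8 -5 W
4 45/226 9/58 -1593/13108 72/3277 -7 -5 S
5 90/269 18/73 -4149/19637 864/19637 -7 -4 E
6 45/221 5/17 -25/442 -10/221 -8 -4 N
7 18/125 90/521 -3753/65125 -936/65125 -8 -5 W
final -7 -5 S

n=0: pose=(-7,-5,S); sL=45/226, sR=9/58; mL=-1593/13108, mR=72/3277; mL+mR=-45/452 → advance -1; mR−mL=1881/13108 → turn +1·90°
n=1: pose=(-7,-4,E); sL=90/269, sR=18/73; mL=-4149/19637, mR=864/19637; mL+mR=-45/269 → advance -1; mR−mL=5013/19637 → turn +1·90°
n=2: pose=(-8,-4,N); sL=45/221, sR=5/17; mL=-25/442, mR=-10/221; mL+mR=-45/442 → advance -1; mR−mL=5/442 → turn +1·90°
n=3: pose=(-8,-5,W); sL=18/125, sR=90/521; mL=-3753/65125, mR=-936/65125; mL+mR=-9/125 → advance -1; mR−mL=2817/65125 → turn +1·90°
n=4: pose=(-7,-5,S); sL=45/226, sR=9/58; mL=-1593/13108, mR=72/3277; mL+mR=-45/452 → advance -1; mR−mL=1881/13108 → turn +1·90°
n=5: pose=(-7,-4,E); sL=90/269, sR=18/73; mL=-4149/19637, mR=864/19637; mL+mR=-45/269 → advance -1; mR−mL=5013/19637 → turn +1·90°
n=6: pose=(-8,-4,N); sL=45/221, sR=5/17; mL=-25/442, mR=-10/221; mL+mR=-45/442 → advance -1; mR−mL=5/442 → turn +1·90°
n=7: pose=(-8,-5,W); sL=18/125, sR=90/521; mL=-3753/65125, mR=-936/65125; mL+mR=-9/125 → advance -1; mR−mL=2817/65125 → turn +1·90°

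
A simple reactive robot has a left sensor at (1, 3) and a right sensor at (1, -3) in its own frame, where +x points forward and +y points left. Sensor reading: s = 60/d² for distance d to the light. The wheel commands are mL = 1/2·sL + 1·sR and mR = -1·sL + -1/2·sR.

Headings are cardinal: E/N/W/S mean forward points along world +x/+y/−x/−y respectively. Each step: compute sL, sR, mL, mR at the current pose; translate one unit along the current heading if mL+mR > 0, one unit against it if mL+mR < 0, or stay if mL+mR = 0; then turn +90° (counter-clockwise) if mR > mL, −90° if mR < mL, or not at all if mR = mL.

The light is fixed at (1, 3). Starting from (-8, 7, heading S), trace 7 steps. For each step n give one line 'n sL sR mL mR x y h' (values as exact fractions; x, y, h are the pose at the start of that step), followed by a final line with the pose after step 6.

0 4/3 20/51 18/17 -26/17 -8 7 S
1 15/26 15/41 1395/2132 -405/533 -8 8 W
2 60/157 60/61 11250/9577 -8370/9577 -7 8 N
3 6/13 30/29 477/377 -369/377 -7 9 E
4 60/41 12/25 1242/1025 -1746/1025 -6 9 S
5 3/4 15/41 243/328 -153/164 -6 10 W
6 12/29 60/73 2178/2117 -1746/2117 -5 10 N
final -5 11 E

n=0: pose=(-8,7,S); sL=4/3, sR=20/51; mL=18/17, mR=-26/17; mL+mR=-8/17 → advance -1; mR−mL=-44/17 → turn -1·90°
n=1: pose=(-8,8,W); sL=15/26, sR=15/41; mL=1395/2132, mR=-405/533; mL+mR=-225/2132 → advance -1; mR−mL=-3015/2132 → turn -1·90°
n=2: pose=(-7,8,N); sL=60/157, sR=60/61; mL=11250/9577, mR=-8370/9577; mL+mR=2880/9577 → advance +1; mR−mL=-19620/9577 → turn -1·90°
n=3: pose=(-7,9,E); sL=6/13, sR=30/29; mL=477/377, mR=-369/377; mL+mR=108/377 → advance +1; mR−mL=-846/377 → turn -1·90°
n=4: pose=(-6,9,S); sL=60/41, sR=12/25; mL=1242/1025, mR=-1746/1025; mL+mR=-504/1025 → advance -1; mR−mL=-2988/1025 → turn -1·90°
n=5: pose=(-6,10,W); sL=3/4, sR=15/41; mL=243/328, mR=-153/164; mL+mR=-63/328 → advance -1; mR−mL=-549/328 → turn -1·90°
n=6: pose=(-5,10,N); sL=12/29, sR=60/73; mL=2178/2117, mR=-1746/2117; mL+mR=432/2117 → advance +1; mR−mL=-3924/2117 → turn -1·90°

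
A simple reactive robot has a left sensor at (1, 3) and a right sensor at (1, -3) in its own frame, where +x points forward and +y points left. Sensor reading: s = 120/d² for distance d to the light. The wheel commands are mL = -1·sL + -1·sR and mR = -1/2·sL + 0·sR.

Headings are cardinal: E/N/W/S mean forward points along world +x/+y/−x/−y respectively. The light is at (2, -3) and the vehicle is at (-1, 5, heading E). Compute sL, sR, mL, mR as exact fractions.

left sensor world pos  = (0, 8); dL² = 125
right sensor world pos = (0, 2); dR² = 29
sL = 120/125 = 24/25
sR = 120/29 = 120/29
mL = -1·sL + -1·sR = -3696/725
mR = -1/2·sL + 0·sR = -12/25

24/25 120/29 -3696/725 -12/25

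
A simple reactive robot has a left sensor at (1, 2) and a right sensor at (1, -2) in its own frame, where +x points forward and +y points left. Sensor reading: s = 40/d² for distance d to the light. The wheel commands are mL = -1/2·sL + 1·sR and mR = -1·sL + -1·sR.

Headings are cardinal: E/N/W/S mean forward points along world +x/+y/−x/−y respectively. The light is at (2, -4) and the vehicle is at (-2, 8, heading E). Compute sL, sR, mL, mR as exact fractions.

left sensor world pos  = (-1, 10); dL² = 205
right sensor world pos = (-1, 6); dR² = 109
sL = 40/205 = 8/41
sR = 40/109 = 40/109
mL = -1/2·sL + 1·sR = 1204/4469
mR = -1·sL + -1·sR = -2512/4469

8/41 40/109 1204/4469 -2512/4469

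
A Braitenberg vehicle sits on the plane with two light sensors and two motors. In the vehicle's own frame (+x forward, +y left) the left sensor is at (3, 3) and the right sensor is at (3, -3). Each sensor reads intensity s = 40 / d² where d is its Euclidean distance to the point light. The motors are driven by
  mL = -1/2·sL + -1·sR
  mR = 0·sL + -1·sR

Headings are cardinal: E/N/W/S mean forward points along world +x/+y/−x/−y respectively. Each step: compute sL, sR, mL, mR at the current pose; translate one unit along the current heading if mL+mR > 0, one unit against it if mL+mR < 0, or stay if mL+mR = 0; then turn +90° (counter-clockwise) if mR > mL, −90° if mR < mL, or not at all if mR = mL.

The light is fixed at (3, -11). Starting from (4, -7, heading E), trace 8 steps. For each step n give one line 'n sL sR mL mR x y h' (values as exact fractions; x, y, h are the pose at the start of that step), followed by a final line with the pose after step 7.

0 8/13 40/17 -588/221 -40/17 4 -7 E
1 20/29 20/29 -30/29 -20/29 3 -7 N
2 40/9 8/9 -28/9 -8/9 3 -8 W
3 5/2 10 -45/4 -10 4 -8 S
4 8/13 40/17 -588/221 -40/17 4 -7 E
5 20/29 20/29 -30/29 -20/29 3 -7 N
6 40/9 8/9 -28/9 -8/9 3 -8 W
7 5/2 10 -45/4 -10 4 -8 S
final 4 -7 E

n=0: pose=(4,-7,E); sL=8/13, sR=40/17; mL=-588/221, mR=-40/17; mL+mR=-1108/221 → advance -1; mR−mL=4/13 → turn +1·90°
n=1: pose=(3,-7,N); sL=20/29, sR=20/29; mL=-30/29, mR=-20/29; mL+mR=-50/29 → advance -1; mR−mL=10/29 → turn +1·90°
n=2: pose=(3,-8,W); sL=40/9, sR=8/9; mL=-28/9, mR=-8/9; mL+mR=-4 → advance -1; mR−mL=20/9 → turn +1·90°
n=3: pose=(4,-8,S); sL=5/2, sR=10; mL=-45/4, mR=-10; mL+mR=-85/4 → advance -1; mR−mL=5/4 → turn +1·90°
n=4: pose=(4,-7,E); sL=8/13, sR=40/17; mL=-588/221, mR=-40/17; mL+mR=-1108/221 → advance -1; mR−mL=4/13 → turn +1·90°
n=5: pose=(3,-7,N); sL=20/29, sR=20/29; mL=-30/29, mR=-20/29; mL+mR=-50/29 → advance -1; mR−mL=10/29 → turn +1·90°
n=6: pose=(3,-8,W); sL=40/9, sR=8/9; mL=-28/9, mR=-8/9; mL+mR=-4 → advance -1; mR−mL=20/9 → turn +1·90°
n=7: pose=(4,-8,S); sL=5/2, sR=10; mL=-45/4, mR=-10; mL+mR=-85/4 → advance -1; mR−mL=5/4 → turn +1·90°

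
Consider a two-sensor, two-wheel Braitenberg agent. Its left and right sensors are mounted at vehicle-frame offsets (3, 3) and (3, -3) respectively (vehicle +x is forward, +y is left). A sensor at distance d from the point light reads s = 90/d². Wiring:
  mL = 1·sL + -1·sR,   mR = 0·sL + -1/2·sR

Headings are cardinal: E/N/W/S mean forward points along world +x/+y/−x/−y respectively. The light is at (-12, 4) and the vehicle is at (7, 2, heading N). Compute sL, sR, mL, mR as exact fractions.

90/257 18/97 4104/24929 -9/97

left sensor world pos  = (4, 5); dL² = 257
right sensor world pos = (10, 5); dR² = 485
sL = 90/257 = 90/257
sR = 90/485 = 18/97
mL = 1·sL + -1·sR = 4104/24929
mR = 0·sL + -1/2·sR = -9/97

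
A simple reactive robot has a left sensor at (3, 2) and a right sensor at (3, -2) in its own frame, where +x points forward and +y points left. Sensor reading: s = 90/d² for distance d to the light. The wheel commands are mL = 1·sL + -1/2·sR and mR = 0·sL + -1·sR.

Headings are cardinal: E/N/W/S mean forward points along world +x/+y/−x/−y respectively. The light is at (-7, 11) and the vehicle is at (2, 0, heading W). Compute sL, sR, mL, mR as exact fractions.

left sensor world pos  = (-1, -2); dL² = 205
right sensor world pos = (-1, 2); dR² = 117
sL = 90/205 = 18/41
sR = 90/117 = 10/13
mL = 1·sL + -1/2·sR = 29/533
mR = 0·sL + -1·sR = -10/13

18/41 10/13 29/533 -10/13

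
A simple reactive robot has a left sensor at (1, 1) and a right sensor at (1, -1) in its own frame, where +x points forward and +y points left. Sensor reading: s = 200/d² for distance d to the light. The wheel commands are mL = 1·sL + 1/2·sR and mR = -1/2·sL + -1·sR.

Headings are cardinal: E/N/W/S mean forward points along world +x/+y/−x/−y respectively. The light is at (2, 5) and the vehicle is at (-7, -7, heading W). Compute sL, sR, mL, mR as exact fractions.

left sensor world pos  = (-8, -8); dL² = 269
right sensor world pos = (-8, -6); dR² = 221
sL = 200/269 = 200/269
sR = 200/221 = 200/221
mL = 1·sL + 1/2·sR = 71100/59449
mR = -1/2·sL + -1·sR = -75900/59449

200/269 200/221 71100/59449 -75900/59449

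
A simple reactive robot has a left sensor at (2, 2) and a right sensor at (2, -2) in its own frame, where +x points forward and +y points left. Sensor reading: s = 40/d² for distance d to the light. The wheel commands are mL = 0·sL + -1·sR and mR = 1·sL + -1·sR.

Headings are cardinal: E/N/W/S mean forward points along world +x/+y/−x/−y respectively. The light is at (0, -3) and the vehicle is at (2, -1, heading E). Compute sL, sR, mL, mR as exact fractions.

left sensor world pos  = (4, 1); dL² = 32
right sensor world pos = (4, -3); dR² = 16
sL = 40/32 = 5/4
sR = 40/16 = 5/2
mL = 0·sL + -1·sR = -5/2
mR = 1·sL + -1·sR = -5/4

5/4 5/2 -5/2 -5/4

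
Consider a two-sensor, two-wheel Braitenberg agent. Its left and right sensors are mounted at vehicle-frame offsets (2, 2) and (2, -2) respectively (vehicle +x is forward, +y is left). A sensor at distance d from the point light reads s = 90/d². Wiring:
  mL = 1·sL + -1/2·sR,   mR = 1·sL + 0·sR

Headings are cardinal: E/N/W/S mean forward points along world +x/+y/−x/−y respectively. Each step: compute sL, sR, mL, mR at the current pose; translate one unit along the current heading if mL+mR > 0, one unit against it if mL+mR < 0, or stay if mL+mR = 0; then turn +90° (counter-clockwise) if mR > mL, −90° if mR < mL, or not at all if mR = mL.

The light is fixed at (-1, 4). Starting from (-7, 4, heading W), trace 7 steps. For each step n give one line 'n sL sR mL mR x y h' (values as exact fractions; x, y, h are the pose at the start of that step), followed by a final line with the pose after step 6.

n=0: pose=(-7,4,W); sL=45/34, sR=45/34; mL=45/68, mR=45/34; mL+mR=135/68 → advance +1; mR−mL=45/68 → turn +1·90°
n=1: pose=(-8,4,S); sL=90/29, sR=18/17; mL=1269/493, mR=90/29; mL+mR=2799/493 → advance +1; mR−mL=9/17 → turn +1·90°
n=2: pose=(-8,3,E); sL=45/13, sR=45/17; mL=945/442, mR=45/13; mL+mR=2475/442 → advance +1; mR−mL=45/34 → turn +1·90°
n=3: pose=(-7,3,N); sL=18/13, sR=90/17; mL=-279/221, mR=18/13; mL+mR=27/221 → advance +1; mR−mL=45/17 → turn +1·90°
n=4: pose=(-7,4,W); sL=45/34, sR=45/34; mL=45/68, mR=45/34; mL+mR=135/68 → advance +1; mR−mL=45/68 → turn +1·90°
n=5: pose=(-8,4,S); sL=90/29, sR=18/17; mL=1269/493, mR=90/29; mL+mR=2799/493 → advance +1; mR−mL=9/17 → turn +1·90°
n=6: pose=(-8,3,E); sL=45/13, sR=45/17; mL=945/442, mR=45/13; mL+mR=2475/442 → advance +1; mR−mL=45/34 → turn +1·90°

0 45/34 45/34 45/68 45/34 -7 4 W
1 90/29 18/17 1269/493 90/29 -8 4 S
2 45/13 45/17 945/442 45/13 -8 3 E
3 18/13 90/17 -279/221 18/13 -7 3 N
4 45/34 45/34 45/68 45/34 -7 4 W
5 90/29 18/17 1269/493 90/29 -8 4 S
6 45/13 45/17 945/442 45/13 -8 3 E
final -7 3 N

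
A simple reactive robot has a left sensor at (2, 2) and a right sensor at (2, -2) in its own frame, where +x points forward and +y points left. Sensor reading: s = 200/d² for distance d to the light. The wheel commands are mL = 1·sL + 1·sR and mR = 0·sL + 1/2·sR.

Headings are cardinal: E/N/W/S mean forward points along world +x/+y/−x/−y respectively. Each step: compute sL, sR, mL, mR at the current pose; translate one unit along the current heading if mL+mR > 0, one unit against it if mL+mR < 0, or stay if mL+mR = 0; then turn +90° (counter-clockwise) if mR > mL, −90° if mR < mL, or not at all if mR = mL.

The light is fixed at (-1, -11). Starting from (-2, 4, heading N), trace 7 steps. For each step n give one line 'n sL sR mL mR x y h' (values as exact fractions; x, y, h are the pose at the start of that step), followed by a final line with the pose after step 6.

0 100/149 20/29 5880/4321 10/29 -2 4 N
1 8/13 200/197 4176/2561 100/197 -2 5 E
2 1 1 2 1/2 -1 5 S
3 200/173 200/293 93200/50689 100/293 -1 4 W
4 100/149 20/29 5880/4321 10/29 -2 4 N
5 8/13 200/197 4176/2561 100/197 -2 5 E
6 1 1 2 1/2 -1 5 S
final -1 4 W

n=0: pose=(-2,4,N); sL=100/149, sR=20/29; mL=5880/4321, mR=10/29; mL+mR=7370/4321 → advance +1; mR−mL=-4390/4321 → turn -1·90°
n=1: pose=(-2,5,E); sL=8/13, sR=200/197; mL=4176/2561, mR=100/197; mL+mR=5476/2561 → advance +1; mR−mL=-2876/2561 → turn -1·90°
n=2: pose=(-1,5,S); sL=1, sR=1; mL=2, mR=1/2; mL+mR=5/2 → advance +1; mR−mL=-3/2 → turn -1·90°
n=3: pose=(-1,4,W); sL=200/173, sR=200/293; mL=93200/50689, mR=100/293; mL+mR=110500/50689 → advance +1; mR−mL=-75900/50689 → turn -1·90°
n=4: pose=(-2,4,N); sL=100/149, sR=20/29; mL=5880/4321, mR=10/29; mL+mR=7370/4321 → advance +1; mR−mL=-4390/4321 → turn -1·90°
n=5: pose=(-2,5,E); sL=8/13, sR=200/197; mL=4176/2561, mR=100/197; mL+mR=5476/2561 → advance +1; mR−mL=-2876/2561 → turn -1·90°
n=6: pose=(-1,5,S); sL=1, sR=1; mL=2, mR=1/2; mL+mR=5/2 → advance +1; mR−mL=-3/2 → turn -1·90°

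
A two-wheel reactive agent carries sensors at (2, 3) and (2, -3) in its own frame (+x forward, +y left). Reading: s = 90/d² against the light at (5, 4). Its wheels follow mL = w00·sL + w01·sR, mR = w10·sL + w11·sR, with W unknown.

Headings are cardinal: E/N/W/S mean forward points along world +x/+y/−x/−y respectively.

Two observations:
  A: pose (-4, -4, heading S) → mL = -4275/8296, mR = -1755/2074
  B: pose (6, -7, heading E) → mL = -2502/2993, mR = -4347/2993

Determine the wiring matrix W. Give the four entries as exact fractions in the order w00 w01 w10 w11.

obs A: pose=(-4,-4,S) → sL=45/68, sR=45/122, mL=-4275/8296, mR=-1755/2074
obs B: pose=(6,-7,E) → sL=90/73, sR=18/41, mL=-2502/2993, mR=-4347/2993
sensor matrix S = [[45/68, 45/122], [90/73, 18/41]]; det S = -1019385/6207482
solve [mL_A; mL_B] = S·[w00; w01] and [mR_A; mR_B] = S·[w10; w11]:
  w00 = -1/2, w01 = -1/2, w10 = -1, w11 = -1/2

-1/2 -1/2 -1 -1/2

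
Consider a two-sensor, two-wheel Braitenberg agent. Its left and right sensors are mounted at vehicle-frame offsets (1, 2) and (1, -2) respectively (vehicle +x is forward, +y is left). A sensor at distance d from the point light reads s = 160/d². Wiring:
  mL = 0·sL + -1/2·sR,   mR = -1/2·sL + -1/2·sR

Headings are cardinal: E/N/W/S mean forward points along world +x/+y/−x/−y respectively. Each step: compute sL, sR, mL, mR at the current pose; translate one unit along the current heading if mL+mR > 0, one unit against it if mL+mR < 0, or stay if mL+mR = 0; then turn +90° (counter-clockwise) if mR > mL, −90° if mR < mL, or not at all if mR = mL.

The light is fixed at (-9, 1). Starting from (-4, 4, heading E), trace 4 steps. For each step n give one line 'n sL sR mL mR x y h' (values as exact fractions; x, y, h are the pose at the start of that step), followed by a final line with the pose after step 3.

0 160/61 160/37 -80/37 -7840/2257 -4 4 E
1 4 20 -10 -12 -5 4 S
2 160/13 32/9 -16/9 -928/117 -5 5 W
3 80/17 80/37 -40/37 -2160/629 -4 5 N
final -4 4 E

n=0: pose=(-4,4,E); sL=160/61, sR=160/37; mL=-80/37, mR=-7840/2257; mL+mR=-12720/2257 → advance -1; mR−mL=-80/61 → turn -1·90°
n=1: pose=(-5,4,S); sL=4, sR=20; mL=-10, mR=-12; mL+mR=-22 → advance -1; mR−mL=-2 → turn -1·90°
n=2: pose=(-5,5,W); sL=160/13, sR=32/9; mL=-16/9, mR=-928/117; mL+mR=-1136/117 → advance -1; mR−mL=-80/13 → turn -1·90°
n=3: pose=(-4,5,N); sL=80/17, sR=80/37; mL=-40/37, mR=-2160/629; mL+mR=-2840/629 → advance -1; mR−mL=-40/17 → turn -1·90°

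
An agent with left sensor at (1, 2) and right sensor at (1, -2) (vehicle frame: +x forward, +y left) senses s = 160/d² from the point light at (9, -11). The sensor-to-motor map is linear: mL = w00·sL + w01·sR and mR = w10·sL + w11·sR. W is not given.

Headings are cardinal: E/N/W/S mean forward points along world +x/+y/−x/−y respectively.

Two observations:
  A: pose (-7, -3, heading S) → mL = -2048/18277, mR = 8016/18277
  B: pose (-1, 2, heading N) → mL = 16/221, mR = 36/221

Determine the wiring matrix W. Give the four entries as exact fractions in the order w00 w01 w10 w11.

obs A: pose=(-7,-3,S) → sL=32/49, sR=160/373, mL=-2048/18277, mR=8016/18277
obs B: pose=(-1,2,N) → sL=8/17, sR=8/13, mL=16/221, mR=36/221
sensor matrix S = [[32/49, 160/373], [8/17, 8/13]]; det S = 807936/4039217
solve [mL_A; mL_B] = S·[w00; w01] and [mR_A; mR_B] = S·[w10; w11]:
  w00 = -1/2, w01 = 1/2, w10 = 1, w11 = -1/2

-1/2 1/2 1 -1/2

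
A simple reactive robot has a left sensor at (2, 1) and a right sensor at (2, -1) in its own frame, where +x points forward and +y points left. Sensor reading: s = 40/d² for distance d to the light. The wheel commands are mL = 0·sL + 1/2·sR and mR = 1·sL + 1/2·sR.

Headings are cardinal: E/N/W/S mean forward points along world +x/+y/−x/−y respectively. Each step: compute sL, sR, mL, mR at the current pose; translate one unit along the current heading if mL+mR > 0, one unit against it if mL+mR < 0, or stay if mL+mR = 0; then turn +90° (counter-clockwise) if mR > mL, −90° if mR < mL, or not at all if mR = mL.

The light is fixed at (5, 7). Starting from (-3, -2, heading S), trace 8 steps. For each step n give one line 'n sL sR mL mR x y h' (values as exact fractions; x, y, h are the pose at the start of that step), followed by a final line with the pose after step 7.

0 4/17 20/101 10/101 574/1717 -3 -2 S
1 40/117 40/157 20/157 8620/18369 -3 -3 E
2 5/16 2/5 1/5 41/80 -2 -3 N
3 40/181 8/29 4/29 1884/5249 -2 -2 W
4 4/17 20/101 10/101 574/1717 -3 -2 S
5 40/117 40/157 20/157 8620/18369 -3 -3 E
6 5/16 2/5 1/5 41/80 -2 -3 N
7 40/181 8/29 4/29 1884/5249 -2 -2 W
final -3 -2 S

n=0: pose=(-3,-2,S); sL=4/17, sR=20/101; mL=10/101, mR=574/1717; mL+mR=744/1717 → advance +1; mR−mL=4/17 → turn +1·90°
n=1: pose=(-3,-3,E); sL=40/117, sR=40/157; mL=20/157, mR=8620/18369; mL+mR=10960/18369 → advance +1; mR−mL=40/117 → turn +1·90°
n=2: pose=(-2,-3,N); sL=5/16, sR=2/5; mL=1/5, mR=41/80; mL+mR=57/80 → advance +1; mR−mL=5/16 → turn +1·90°
n=3: pose=(-2,-2,W); sL=40/181, sR=8/29; mL=4/29, mR=1884/5249; mL+mR=2608/5249 → advance +1; mR−mL=40/181 → turn +1·90°
n=4: pose=(-3,-2,S); sL=4/17, sR=20/101; mL=10/101, mR=574/1717; mL+mR=744/1717 → advance +1; mR−mL=4/17 → turn +1·90°
n=5: pose=(-3,-3,E); sL=40/117, sR=40/157; mL=20/157, mR=8620/18369; mL+mR=10960/18369 → advance +1; mR−mL=40/117 → turn +1·90°
n=6: pose=(-2,-3,N); sL=5/16, sR=2/5; mL=1/5, mR=41/80; mL+mR=57/80 → advance +1; mR−mL=5/16 → turn +1·90°
n=7: pose=(-2,-2,W); sL=40/181, sR=8/29; mL=4/29, mR=1884/5249; mL+mR=2608/5249 → advance +1; mR−mL=40/181 → turn +1·90°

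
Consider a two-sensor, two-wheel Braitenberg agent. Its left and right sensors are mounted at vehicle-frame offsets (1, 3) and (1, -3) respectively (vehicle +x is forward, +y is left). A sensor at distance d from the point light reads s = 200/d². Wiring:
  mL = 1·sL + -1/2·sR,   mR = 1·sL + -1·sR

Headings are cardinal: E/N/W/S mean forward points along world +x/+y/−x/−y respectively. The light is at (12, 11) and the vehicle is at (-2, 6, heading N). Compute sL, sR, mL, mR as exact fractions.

left sensor world pos  = (-5, 7); dL² = 305
right sensor world pos = (1, 7); dR² = 137
sL = 200/305 = 40/61
sR = 200/137 = 200/137
mL = 1·sL + -1/2·sR = -620/8357
mR = 1·sL + -1·sR = -6720/8357

40/61 200/137 -620/8357 -6720/8357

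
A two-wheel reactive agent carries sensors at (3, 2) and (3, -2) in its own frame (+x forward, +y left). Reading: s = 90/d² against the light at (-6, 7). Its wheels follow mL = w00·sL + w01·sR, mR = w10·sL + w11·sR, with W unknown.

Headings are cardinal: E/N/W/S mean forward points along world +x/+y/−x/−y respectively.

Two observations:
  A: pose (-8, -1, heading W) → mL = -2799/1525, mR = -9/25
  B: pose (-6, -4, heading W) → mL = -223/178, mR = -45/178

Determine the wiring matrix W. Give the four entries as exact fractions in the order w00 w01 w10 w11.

obs A: pose=(-8,-1,W) → sL=18/25, sR=90/61, mL=-2799/1525, mR=-9/25
obs B: pose=(-6,-4,W) → sL=45/89, sR=1, mL=-223/178, mR=-45/178
sensor matrix S = [[18/25, 90/61], [45/89, 1]]; det S = -3528/135725
solve [mL_A; mL_B] = S·[w00; w01] and [mR_A; mR_B] = S·[w10; w11]:
  w00 = -1/2, w01 = -1, w10 = -1/2, w11 = 0

-1/2 -1 -1/2 0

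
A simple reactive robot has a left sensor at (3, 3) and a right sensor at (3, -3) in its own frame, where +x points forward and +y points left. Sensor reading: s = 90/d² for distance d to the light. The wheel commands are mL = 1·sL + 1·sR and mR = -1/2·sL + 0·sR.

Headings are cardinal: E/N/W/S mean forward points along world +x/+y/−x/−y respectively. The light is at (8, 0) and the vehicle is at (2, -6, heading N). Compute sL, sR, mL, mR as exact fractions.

left sensor world pos  = (-1, -3); dL² = 90
right sensor world pos = (5, -3); dR² = 18
sL = 90/90 = 1
sR = 90/18 = 5
mL = 1·sL + 1·sR = 6
mR = -1/2·sL + 0·sR = -1/2

1 5 6 -1/2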